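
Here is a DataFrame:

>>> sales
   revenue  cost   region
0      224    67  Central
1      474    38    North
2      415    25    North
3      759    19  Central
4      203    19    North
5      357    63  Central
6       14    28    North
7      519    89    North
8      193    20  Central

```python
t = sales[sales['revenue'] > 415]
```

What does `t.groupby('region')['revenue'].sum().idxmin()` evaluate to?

filter rows where revenue > 415:
   revenue  cost   region
1      474    38    North
3      759    19  Central
7      519    89    North
group by region, sum of revenue:
region
Central    759
North      993
Name: revenue, dtype: int64

Central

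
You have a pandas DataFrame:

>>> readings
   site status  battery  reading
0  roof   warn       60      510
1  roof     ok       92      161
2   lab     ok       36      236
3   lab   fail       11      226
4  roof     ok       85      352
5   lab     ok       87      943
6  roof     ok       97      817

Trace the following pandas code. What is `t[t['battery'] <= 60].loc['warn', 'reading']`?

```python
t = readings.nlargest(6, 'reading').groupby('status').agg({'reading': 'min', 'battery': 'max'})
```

take 6 rows with largest reading:
   site status  battery  reading
5   lab     ok       87      943
6  roof     ok       97      817
0  roof   warn       60      510
4  roof     ok       85      352
2   lab     ok       36      236
3   lab   fail       11      226
group by status: min(reading), max(battery):
        reading  battery
status                  
fail        226       11
ok          236       97
warn        510       60
filter rows where battery <= 60:
        reading  battery
status                  
fail        226       11
warn        510       60
Hence 510.

510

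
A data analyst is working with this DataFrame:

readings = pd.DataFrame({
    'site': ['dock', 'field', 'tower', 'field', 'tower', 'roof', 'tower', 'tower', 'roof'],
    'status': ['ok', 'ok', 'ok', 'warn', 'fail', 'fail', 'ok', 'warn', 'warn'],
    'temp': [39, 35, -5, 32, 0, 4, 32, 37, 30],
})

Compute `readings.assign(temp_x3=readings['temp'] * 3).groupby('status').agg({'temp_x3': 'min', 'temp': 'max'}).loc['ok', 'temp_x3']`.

add column temp_x3 = readings['temp'] * 3:
    site status  temp  temp_x3
0   dock     ok    39      117
1  field     ok    35      105
2  tower     ok    -5      -15
3  field   warn    32       96
4  tower   fail     0        0
5   roof   fail     4       12
6  tower     ok    32       96
7  tower   warn    37      111
8   roof   warn    30       90
group by status: min(temp_x3), max(temp):
        temp_x3  temp
status               
fail          0     4
ok          -15    39
warn         90    37
Then the value at row 'ok', column 'temp_x3': -15

-15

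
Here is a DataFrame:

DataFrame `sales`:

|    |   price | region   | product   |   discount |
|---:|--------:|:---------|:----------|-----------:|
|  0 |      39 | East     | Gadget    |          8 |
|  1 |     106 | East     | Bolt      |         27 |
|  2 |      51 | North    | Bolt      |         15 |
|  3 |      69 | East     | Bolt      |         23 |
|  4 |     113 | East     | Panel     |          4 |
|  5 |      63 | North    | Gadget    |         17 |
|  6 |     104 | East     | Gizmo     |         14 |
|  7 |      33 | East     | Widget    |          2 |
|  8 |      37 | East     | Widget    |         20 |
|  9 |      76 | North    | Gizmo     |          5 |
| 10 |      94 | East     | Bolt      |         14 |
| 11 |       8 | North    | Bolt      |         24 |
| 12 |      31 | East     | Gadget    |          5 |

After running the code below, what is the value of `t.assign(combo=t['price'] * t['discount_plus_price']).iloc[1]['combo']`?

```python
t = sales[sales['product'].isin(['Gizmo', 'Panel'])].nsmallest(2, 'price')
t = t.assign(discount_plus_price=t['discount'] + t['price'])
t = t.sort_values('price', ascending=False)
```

filter rows where product in ['Gizmo', 'Panel']:
   price region product  discount
4    113   East   Panel         4
6    104   East   Gizmo        14
9     76  North   Gizmo         5
take 2 rows with smallest price:
   price region product  discount
9     76  North   Gizmo         5
6    104   East   Gizmo        14
add column discount_plus_price = t['discount'] + t['price']:
   price region product  discount  discount_plus_price
9     76  North   Gizmo         5                   81
6    104   East   Gizmo        14                  118
sort by price descending:
   price region product  discount  discount_plus_price
6    104   East   Gizmo        14                  118
9     76  North   Gizmo         5                   81
add column combo = t['price'] * t['discount_plus_price']:
   price region product  discount  discount_plus_price  combo
6    104   East   Gizmo        14                  118  12272
9     76  North   Gizmo         5                   81   6156
Taking the value at position 1, column 'combo' gives 6156.

6156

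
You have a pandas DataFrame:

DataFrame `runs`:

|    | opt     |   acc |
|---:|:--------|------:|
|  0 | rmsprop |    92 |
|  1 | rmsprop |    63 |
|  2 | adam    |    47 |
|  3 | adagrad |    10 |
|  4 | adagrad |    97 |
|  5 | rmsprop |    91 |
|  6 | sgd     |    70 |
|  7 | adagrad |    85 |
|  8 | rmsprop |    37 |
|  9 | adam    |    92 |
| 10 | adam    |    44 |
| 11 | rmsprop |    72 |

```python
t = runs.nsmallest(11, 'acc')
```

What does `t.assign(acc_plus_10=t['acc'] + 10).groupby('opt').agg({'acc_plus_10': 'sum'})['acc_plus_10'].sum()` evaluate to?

813

take 11 rows with smallest acc:
        opt  acc
3   adagrad   10
8   rmsprop   37
10     adam   44
2      adam   47
1   rmsprop   63
6       sgd   70
11  rmsprop   72
7   adagrad   85
5   rmsprop   91
0   rmsprop   92
9      adam   92
add column acc_plus_10 = t['acc'] + 10:
        opt  acc  acc_plus_10
3   adagrad   10           20
8   rmsprop   37           47
10     adam   44           54
2      adam   47           57
1   rmsprop   63           73
6       sgd   70           80
11  rmsprop   72           82
7   adagrad   85           95
5   rmsprop   91          101
0   rmsprop   92          102
9      adam   92          102
group by opt, sum of acc_plus_10:
         acc_plus_10
opt                 
adagrad          115
adam             213
rmsprop          405
sgd               80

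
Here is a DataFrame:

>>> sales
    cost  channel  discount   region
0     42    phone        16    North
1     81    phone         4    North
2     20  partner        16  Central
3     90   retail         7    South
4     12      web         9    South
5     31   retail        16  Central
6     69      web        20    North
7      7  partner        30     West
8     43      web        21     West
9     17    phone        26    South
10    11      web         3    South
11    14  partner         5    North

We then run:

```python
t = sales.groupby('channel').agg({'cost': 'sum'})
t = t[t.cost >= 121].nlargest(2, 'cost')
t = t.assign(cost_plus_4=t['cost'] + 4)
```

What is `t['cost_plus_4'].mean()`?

group by channel, sum of cost:
         cost
channel      
partner    41
phone     140
retail    121
web       135
filter rows where cost >= 121:
         cost
channel      
phone     140
retail    121
web       135
take 2 rows with largest cost:
         cost
channel      
phone     140
web       135
add column cost_plus_4 = t['cost'] + 4:
         cost  cost_plus_4
channel                   
phone     140          144
web       135          139

141.5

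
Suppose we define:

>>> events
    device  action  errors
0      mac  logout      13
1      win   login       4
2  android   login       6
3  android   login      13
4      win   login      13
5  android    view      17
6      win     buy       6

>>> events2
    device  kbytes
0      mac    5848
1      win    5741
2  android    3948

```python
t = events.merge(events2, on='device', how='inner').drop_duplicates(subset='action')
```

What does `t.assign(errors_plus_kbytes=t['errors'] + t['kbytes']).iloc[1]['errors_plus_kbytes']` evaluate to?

5745

merge on 'device' (how='inner') → 7 rows:
    device  action  errors  kbytes
0      mac  logout      13    5848
1      win   login       4    5741
2  android   login       6    3948
3  android   login      13    3948
4      win   login      13    5741
5  android    view      17    3948
6      win     buy       6    5741
drop duplicate action (keep=first):
    device  action  errors  kbytes
0      mac  logout      13    5848
1      win   login       4    5741
5  android    view      17    3948
6      win     buy       6    5741
add column errors_plus_kbytes = t['errors'] + t['kbytes']:
    device  action  errors  kbytes  errors_plus_kbytes
0      mac  logout      13    5848                5861
1      win   login       4    5741                5745
5  android    view      17    3948                3965
6      win     buy       6    5741                5747
The value at position 1, column 'errors_plus_kbytes' is 5745.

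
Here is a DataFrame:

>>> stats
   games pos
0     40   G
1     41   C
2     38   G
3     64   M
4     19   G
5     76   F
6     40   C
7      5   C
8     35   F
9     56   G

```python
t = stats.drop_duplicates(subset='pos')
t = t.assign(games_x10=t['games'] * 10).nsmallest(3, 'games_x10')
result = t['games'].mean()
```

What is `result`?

drop duplicate pos (keep=first):
   games pos
0     40   G
1     41   C
3     64   M
5     76   F
add column games_x10 = t['games'] * 10:
   games pos  games_x10
0     40   G        400
1     41   C        410
3     64   M        640
5     76   F        760
take 3 rows with smallest games_x10:
   games pos  games_x10
0     40   G        400
1     41   C        410
3     64   M        640
Then the mean of column 'games': 48.3333333333

48.3333333333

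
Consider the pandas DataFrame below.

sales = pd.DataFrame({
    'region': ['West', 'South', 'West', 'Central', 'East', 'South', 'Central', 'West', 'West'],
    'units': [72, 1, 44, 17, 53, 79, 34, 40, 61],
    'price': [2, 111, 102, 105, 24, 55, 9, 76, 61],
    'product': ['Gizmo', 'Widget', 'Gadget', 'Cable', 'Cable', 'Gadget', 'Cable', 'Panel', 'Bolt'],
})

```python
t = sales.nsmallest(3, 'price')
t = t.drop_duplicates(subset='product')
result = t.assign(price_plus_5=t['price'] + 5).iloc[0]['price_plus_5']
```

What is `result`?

take 3 rows with smallest price:
    region  units  price product
0     West     72      2   Gizmo
6  Central     34      9   Cable
4     East     53     24   Cable
drop duplicate product (keep=first):
    region  units  price product
0     West     72      2   Gizmo
6  Central     34      9   Cable
add column price_plus_5 = t['price'] + 5:
    region  units  price product  price_plus_5
0     West     72      2   Gizmo             7
6  Central     34      9   Cable            14
Then the value at position 0, column 'price_plus_5': 7

7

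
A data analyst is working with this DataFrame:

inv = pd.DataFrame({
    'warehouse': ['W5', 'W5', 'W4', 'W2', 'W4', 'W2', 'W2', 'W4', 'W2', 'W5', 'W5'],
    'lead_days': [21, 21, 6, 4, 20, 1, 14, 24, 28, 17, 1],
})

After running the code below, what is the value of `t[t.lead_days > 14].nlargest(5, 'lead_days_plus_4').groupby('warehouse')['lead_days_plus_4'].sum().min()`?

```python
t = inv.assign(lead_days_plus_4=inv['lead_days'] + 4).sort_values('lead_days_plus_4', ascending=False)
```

32

add column lead_days_plus_4 = inv['lead_days'] + 4:
   warehouse  lead_days  lead_days_plus_4
0         W5         21                25
1         W5         21                25
2         W4          6                10
3         W2          4                 8
4         W4         20                24
5         W2          1                 5
6         W2         14                18
7         W4         24                28
8         W2         28                32
9         W5         17                21
10        W5          1                 5
sort by lead_days_plus_4 descending:
   warehouse  lead_days  lead_days_plus_4
8         W2         28                32
7         W4         24                28
0         W5         21                25
1         W5         21                25
4         W4         20                24
9         W5         17                21
6         W2         14                18
2         W4          6                10
3         W2          4                 8
5         W2          1                 5
10        W5          1                 5
filter rows where lead_days > 14:
  warehouse  lead_days  lead_days_plus_4
8        W2         28                32
7        W4         24                28
0        W5         21                25
1        W5         21                25
4        W4         20                24
9        W5         17                21
take 5 rows with largest lead_days_plus_4:
  warehouse  lead_days  lead_days_plus_4
8        W2         28                32
7        W4         24                28
0        W5         21                25
1        W5         21                25
4        W4         20                24
group by warehouse, sum of lead_days_plus_4:
warehouse
W2    32
W4    52
W5    50
Name: lead_days_plus_4, dtype: int64
The min of the resulting series is 32.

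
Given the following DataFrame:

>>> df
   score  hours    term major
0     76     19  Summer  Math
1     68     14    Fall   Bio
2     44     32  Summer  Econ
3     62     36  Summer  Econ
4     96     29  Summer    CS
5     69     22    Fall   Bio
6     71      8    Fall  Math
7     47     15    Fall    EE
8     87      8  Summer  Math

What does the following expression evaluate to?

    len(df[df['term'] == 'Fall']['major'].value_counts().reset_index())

filter rows where term == 'Fall':
   score  hours  term major
1     68     14  Fall   Bio
5     69     22  Fall   Bio
6     71      8  Fall  Math
7     47     15  Fall    EE
value_counts of major:
major
Bio     2
Math    1
EE      1
Name: count, dtype: int64
reset_index():
  major  count
0   Bio      2
1  Math      1
2    EE      1
The number of rows is 3.

3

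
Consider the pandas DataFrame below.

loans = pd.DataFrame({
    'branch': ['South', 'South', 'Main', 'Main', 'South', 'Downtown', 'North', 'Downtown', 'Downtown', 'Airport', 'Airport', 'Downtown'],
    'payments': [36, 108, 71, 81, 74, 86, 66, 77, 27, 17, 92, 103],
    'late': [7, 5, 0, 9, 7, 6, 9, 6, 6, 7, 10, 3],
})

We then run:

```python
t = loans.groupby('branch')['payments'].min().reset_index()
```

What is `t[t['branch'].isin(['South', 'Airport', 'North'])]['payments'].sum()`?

119

group by branch, min of payments:
branch
Airport     17
Downtown    27
Main        71
North       66
South       36
Name: payments, dtype: int64
reset_index():
     branch  payments
0   Airport        17
1  Downtown        27
2      Main        71
3     North        66
4     South        36
filter rows where branch in ['South', 'Airport', 'North']:
    branch  payments
0  Airport        17
3    North        66
4    South        36
Hence 119.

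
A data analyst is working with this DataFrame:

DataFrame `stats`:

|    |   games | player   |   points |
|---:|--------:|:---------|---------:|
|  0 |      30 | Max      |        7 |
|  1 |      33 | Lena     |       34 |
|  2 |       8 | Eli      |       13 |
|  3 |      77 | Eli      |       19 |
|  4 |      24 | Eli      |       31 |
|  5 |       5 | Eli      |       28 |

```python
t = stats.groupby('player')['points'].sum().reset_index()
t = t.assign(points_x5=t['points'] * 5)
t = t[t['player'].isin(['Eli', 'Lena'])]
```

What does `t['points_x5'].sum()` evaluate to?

group by player, sum of points:
player
Eli     91
Lena    34
Max      7
Name: points, dtype: int64
reset_index():
  player  points
0    Eli      91
1   Lena      34
2    Max       7
add column points_x5 = t['points'] * 5:
  player  points  points_x5
0    Eli      91        455
1   Lena      34        170
2    Max       7         35
filter rows where player in ['Eli', 'Lena']:
  player  points  points_x5
0    Eli      91        455
1   Lena      34        170
Then the sum of column 'points_x5': 625

625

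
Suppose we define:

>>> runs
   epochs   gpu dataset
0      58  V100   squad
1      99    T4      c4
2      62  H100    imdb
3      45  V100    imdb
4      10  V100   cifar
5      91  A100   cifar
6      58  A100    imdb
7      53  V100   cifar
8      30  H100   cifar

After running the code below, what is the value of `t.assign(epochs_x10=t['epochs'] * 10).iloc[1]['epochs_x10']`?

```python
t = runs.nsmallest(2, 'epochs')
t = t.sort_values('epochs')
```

300

take 2 rows with smallest epochs:
   epochs   gpu dataset
4      10  V100   cifar
8      30  H100   cifar
sort by epochs:
   epochs   gpu dataset
4      10  V100   cifar
8      30  H100   cifar
add column epochs_x10 = t['epochs'] * 10:
   epochs   gpu dataset  epochs_x10
4      10  V100   cifar         100
8      30  H100   cifar         300
Hence 300.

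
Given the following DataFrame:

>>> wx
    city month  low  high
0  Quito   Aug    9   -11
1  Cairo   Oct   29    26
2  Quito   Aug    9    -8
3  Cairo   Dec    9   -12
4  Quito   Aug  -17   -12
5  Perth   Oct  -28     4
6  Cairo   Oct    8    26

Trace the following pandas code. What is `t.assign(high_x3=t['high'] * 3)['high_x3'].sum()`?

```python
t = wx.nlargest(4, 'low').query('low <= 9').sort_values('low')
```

take 4 rows with largest low:
    city month  low  high
1  Cairo   Oct   29    26
0  Quito   Aug    9   -11
2  Quito   Aug    9    -8
3  Cairo   Dec    9   -12
filter rows where low <= 9:
    city month  low  high
0  Quito   Aug    9   -11
2  Quito   Aug    9    -8
3  Cairo   Dec    9   -12
sort by low:
    city month  low  high
0  Quito   Aug    9   -11
2  Quito   Aug    9    -8
3  Cairo   Dec    9   -12
add column high_x3 = t['high'] * 3:
    city month  low  high  high_x3
0  Quito   Aug    9   -11      -33
2  Quito   Aug    9    -8      -24
3  Cairo   Dec    9   -12      -36
The sum of column 'high_x3' is -93.

-93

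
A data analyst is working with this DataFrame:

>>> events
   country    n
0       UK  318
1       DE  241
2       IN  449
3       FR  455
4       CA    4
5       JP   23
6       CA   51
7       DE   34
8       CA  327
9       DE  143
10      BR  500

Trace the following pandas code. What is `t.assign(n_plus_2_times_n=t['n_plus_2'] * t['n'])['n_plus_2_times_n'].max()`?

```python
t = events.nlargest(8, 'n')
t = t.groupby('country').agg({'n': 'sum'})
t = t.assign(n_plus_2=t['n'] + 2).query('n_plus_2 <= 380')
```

143640

take 8 rows with largest n:
   country    n
10      BR  500
3       FR  455
2       IN  449
8       CA  327
0       UK  318
1       DE  241
9       DE  143
6       CA   51
group by country, sum of n:
           n
country     
BR       500
CA       378
DE       384
FR       455
IN       449
UK       318
add column n_plus_2 = t['n'] + 2:
           n  n_plus_2
country               
BR       500       502
CA       378       380
DE       384       386
FR       455       457
IN       449       451
UK       318       320
filter rows where n_plus_2 <= 380:
           n  n_plus_2
country               
CA       378       380
UK       318       320
add column n_plus_2_times_n = t['n_plus_2'] * t['n']:
           n  n_plus_2  n_plus_2_times_n
country                                 
CA       378       380            143640
UK       318       320            101760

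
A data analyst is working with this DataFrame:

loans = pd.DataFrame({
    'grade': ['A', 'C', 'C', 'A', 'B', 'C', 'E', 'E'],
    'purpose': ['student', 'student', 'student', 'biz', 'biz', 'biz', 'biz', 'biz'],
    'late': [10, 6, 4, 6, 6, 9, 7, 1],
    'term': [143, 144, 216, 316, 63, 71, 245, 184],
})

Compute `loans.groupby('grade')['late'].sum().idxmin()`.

B

group by grade, sum of late:
grade
A    16
B     6
C    19
E     8
Name: late, dtype: int64
The label with the smallest value is B.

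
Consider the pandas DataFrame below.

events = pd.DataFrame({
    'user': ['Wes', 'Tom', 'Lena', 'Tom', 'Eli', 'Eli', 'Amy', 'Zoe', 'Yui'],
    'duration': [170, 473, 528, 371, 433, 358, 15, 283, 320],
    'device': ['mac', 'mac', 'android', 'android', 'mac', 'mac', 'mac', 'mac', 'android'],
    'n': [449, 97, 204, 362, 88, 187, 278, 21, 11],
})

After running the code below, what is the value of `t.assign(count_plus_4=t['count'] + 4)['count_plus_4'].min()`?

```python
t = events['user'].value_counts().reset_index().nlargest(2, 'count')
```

6

value_counts of user:
user
Tom     2
Eli     2
Wes     1
Lena    1
Amy     1
Zoe     1
Yui     1
Name: count, dtype: int64
reset_index():
   user  count
0   Tom      2
1   Eli      2
2   Wes      1
3  Lena      1
4   Amy      1
5   Zoe      1
6   Yui      1
take 2 rows with largest count:
  user  count
0  Tom      2
1  Eli      2
add column count_plus_4 = t['count'] + 4:
  user  count  count_plus_4
0  Tom      2             6
1  Eli      2             6
So min() = 6.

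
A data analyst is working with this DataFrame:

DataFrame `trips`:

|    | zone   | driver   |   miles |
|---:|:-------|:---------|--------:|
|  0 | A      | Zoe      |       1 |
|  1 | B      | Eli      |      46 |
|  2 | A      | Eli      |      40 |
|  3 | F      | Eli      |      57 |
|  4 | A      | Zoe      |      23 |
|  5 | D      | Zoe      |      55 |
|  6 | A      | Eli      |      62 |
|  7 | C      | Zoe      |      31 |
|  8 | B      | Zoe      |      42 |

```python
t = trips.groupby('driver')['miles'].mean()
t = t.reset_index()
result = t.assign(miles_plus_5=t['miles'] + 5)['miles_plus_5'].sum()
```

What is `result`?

91.65

group by driver, mean of miles:
driver
Eli    51.25
Zoe    30.40
Name: miles, dtype: float64
reset_index():
  driver  miles
0    Eli  51.25
1    Zoe  30.40
add column miles_plus_5 = t['miles'] + 5:
  driver  miles  miles_plus_5
0    Eli  51.25         56.25
1    Zoe  30.40         35.40
Finally, sum of column 'miles_plus_5' = 91.65.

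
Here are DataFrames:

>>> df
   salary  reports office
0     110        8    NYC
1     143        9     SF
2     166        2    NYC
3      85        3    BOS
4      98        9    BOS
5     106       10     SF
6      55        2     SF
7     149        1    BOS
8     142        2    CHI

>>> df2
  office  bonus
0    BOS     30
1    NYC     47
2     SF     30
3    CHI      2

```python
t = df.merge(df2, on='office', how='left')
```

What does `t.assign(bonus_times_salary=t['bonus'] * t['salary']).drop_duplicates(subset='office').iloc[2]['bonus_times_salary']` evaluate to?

2550

merge on 'office' (how='left') → 9 rows:
   salary  reports office  bonus
0     110        8    NYC     47
1     143        9     SF     30
2     166        2    NYC     47
3      85        3    BOS     30
4      98        9    BOS     30
5     106       10     SF     30
6      55        2     SF     30
7     149        1    BOS     30
8     142        2    CHI      2
add column bonus_times_salary = t['bonus'] * t['salary']:
   salary  reports office  bonus  bonus_times_salary
0     110        8    NYC     47                5170
1     143        9     SF     30                4290
2     166        2    NYC     47                7802
3      85        3    BOS     30                2550
4      98        9    BOS     30                2940
5     106       10     SF     30                3180
6      55        2     SF     30                1650
7     149        1    BOS     30                4470
8     142        2    CHI      2                 284
drop duplicate office (keep=first):
   salary  reports office  bonus  bonus_times_salary
0     110        8    NYC     47                5170
1     143        9     SF     30                4290
3      85        3    BOS     30                2550
8     142        2    CHI      2                 284
The value at position 2, column 'bonus_times_salary' is 2550.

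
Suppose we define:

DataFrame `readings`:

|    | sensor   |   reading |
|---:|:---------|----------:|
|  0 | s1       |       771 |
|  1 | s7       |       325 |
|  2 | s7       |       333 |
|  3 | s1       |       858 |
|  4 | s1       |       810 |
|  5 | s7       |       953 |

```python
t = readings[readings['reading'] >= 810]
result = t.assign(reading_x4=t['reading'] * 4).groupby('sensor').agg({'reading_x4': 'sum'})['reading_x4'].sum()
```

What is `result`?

10484

filter rows where reading >= 810:
  sensor  reading
3     s1      858
4     s1      810
5     s7      953
add column reading_x4 = t['reading'] * 4:
  sensor  reading  reading_x4
3     s1      858        3432
4     s1      810        3240
5     s7      953        3812
group by sensor, sum of reading_x4:
        reading_x4
sensor            
s1            6672
s7            3812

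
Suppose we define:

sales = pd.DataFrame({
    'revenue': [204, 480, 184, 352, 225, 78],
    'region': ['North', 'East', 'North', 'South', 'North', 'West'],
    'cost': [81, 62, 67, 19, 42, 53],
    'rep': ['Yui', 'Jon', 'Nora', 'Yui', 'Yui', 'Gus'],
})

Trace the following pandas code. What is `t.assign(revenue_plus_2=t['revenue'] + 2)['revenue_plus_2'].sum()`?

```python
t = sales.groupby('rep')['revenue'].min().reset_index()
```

954

group by rep, min of revenue:
rep
Gus      78
Jon     480
Nora    184
Yui     204
Name: revenue, dtype: int64
reset_index():
    rep  revenue
0   Gus       78
1   Jon      480
2  Nora      184
3   Yui      204
add column revenue_plus_2 = t['revenue'] + 2:
    rep  revenue  revenue_plus_2
0   Gus       78              80
1   Jon      480             482
2  Nora      184             186
3   Yui      204             206
Reading off the sum of column 'revenue_plus_2', we get 954.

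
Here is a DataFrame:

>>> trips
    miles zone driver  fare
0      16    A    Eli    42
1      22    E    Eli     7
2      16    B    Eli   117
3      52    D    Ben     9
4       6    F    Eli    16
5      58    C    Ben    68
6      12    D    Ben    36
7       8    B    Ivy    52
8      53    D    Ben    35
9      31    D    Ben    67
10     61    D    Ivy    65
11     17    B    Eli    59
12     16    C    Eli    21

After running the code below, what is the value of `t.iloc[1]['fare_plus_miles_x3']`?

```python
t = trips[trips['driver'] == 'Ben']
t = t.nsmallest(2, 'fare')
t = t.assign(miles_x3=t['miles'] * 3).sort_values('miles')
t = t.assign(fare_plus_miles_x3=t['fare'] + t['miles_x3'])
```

filter rows where driver == 'Ben':
   miles zone driver  fare
3     52    D    Ben     9
5     58    C    Ben    68
6     12    D    Ben    36
8     53    D    Ben    35
9     31    D    Ben    67
take 2 rows with smallest fare:
   miles zone driver  fare
3     52    D    Ben     9
8     53    D    Ben    35
add column miles_x3 = t['miles'] * 3:
   miles zone driver  fare  miles_x3
3     52    D    Ben     9       156
8     53    D    Ben    35       159
sort by miles:
   miles zone driver  fare  miles_x3
3     52    D    Ben     9       156
8     53    D    Ben    35       159
add column fare_plus_miles_x3 = t['fare'] + t['miles_x3']:
   miles zone driver  fare  miles_x3  fare_plus_miles_x3
3     52    D    Ben     9       156                 165
8     53    D    Ben    35       159                 194
Reading off the value at position 1, column 'fare_plus_miles_x3', we get 194.

194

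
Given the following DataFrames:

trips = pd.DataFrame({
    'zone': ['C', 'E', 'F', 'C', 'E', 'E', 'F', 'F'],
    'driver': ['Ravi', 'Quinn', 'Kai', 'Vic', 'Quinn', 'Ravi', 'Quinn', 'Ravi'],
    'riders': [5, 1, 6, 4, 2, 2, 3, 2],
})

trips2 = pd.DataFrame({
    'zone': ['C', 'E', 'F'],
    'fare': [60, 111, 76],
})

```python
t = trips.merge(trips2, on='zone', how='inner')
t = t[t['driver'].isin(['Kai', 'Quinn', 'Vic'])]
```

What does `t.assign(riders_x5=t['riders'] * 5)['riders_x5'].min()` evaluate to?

merge on 'zone' (how='inner') → 8 rows:
  zone driver  riders  fare
0    C   Ravi       5    60
1    E  Quinn       1   111
2    F    Kai       6    76
3    C    Vic       4    60
4    E  Quinn       2   111
5    E   Ravi       2   111
6    F  Quinn       3    76
7    F   Ravi       2    76
filter rows where driver in ['Kai', 'Quinn', 'Vic']:
  zone driver  riders  fare
1    E  Quinn       1   111
2    F    Kai       6    76
3    C    Vic       4    60
4    E  Quinn       2   111
6    F  Quinn       3    76
add column riders_x5 = t['riders'] * 5:
  zone driver  riders  fare  riders_x5
1    E  Quinn       1   111          5
2    F    Kai       6    76         30
3    C    Vic       4    60         20
4    E  Quinn       2   111         10
6    F  Quinn       3    76         15

5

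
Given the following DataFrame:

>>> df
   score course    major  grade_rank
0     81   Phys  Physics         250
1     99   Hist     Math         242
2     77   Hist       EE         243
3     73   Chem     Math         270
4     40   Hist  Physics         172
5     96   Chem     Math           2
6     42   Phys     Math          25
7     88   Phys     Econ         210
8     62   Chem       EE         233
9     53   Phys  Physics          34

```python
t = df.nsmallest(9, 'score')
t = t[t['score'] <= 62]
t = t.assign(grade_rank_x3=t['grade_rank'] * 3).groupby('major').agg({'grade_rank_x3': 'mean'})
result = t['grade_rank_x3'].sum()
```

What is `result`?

1083.0

take 9 rows with smallest score:
   score course    major  grade_rank
4     40   Hist  Physics         172
6     42   Phys     Math          25
9     53   Phys  Physics          34
8     62   Chem       EE         233
3     73   Chem     Math         270
2     77   Hist       EE         243
0     81   Phys  Physics         250
7     88   Phys     Econ         210
5     96   Chem     Math           2
filter rows where score <= 62:
   score course    major  grade_rank
4     40   Hist  Physics         172
6     42   Phys     Math          25
9     53   Phys  Physics          34
8     62   Chem       EE         233
add column grade_rank_x3 = t['grade_rank'] * 3:
   score course    major  grade_rank  grade_rank_x3
4     40   Hist  Physics         172            516
6     42   Phys     Math          25             75
9     53   Phys  Physics          34            102
8     62   Chem       EE         233            699
group by major, mean of grade_rank_x3:
         grade_rank_x3
major                 
EE               699.0
Math              75.0
Physics          309.0
Hence 1083.0.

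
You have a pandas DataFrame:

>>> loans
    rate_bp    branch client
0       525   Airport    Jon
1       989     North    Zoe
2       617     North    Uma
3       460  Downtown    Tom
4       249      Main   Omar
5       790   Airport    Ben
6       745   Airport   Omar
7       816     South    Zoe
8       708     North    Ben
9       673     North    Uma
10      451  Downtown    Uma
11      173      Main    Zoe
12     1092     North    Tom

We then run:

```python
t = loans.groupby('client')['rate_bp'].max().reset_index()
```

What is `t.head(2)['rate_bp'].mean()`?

group by client, max of rate_bp:
client
Ben      790
Jon      525
Omar     745
Tom     1092
Uma      673
Zoe      989
Name: rate_bp, dtype: int64
reset_index():
  client  rate_bp
0    Ben      790
1    Jon      525
2   Omar      745
3    Tom     1092
4    Uma      673
5    Zoe      989
take first 2 rows:
  client  rate_bp
0    Ben      790
1    Jon      525

657.5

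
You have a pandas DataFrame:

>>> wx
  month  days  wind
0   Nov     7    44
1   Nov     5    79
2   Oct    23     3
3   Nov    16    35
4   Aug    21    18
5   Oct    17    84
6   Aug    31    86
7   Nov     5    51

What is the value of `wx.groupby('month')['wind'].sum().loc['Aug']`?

group by month, sum of wind:
month
Aug    104
Nov    209
Oct     87
Name: wind, dtype: int64
So loc['Aug'] = 104.

104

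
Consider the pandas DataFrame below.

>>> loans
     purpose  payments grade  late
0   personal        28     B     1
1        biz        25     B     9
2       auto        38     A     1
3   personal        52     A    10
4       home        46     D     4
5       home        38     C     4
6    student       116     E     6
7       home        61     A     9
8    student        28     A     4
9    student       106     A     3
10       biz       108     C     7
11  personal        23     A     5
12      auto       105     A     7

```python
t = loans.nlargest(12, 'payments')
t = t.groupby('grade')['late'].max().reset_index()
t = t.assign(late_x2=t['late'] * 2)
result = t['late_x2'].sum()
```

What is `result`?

72

take 12 rows with largest payments:
     purpose  payments grade  late
6    student       116     E     6
10       biz       108     C     7
9    student       106     A     3
12      auto       105     A     7
7       home        61     A     9
3   personal        52     A    10
4       home        46     D     4
2       auto        38     A     1
5       home        38     C     4
0   personal        28     B     1
8    student        28     A     4
1        biz        25     B     9
group by grade, max of late:
grade
A    10
B     9
C     7
D     4
E     6
Name: late, dtype: int64
reset_index():
  grade  late
0     A    10
1     B     9
2     C     7
3     D     4
4     E     6
add column late_x2 = t['late'] * 2:
  grade  late  late_x2
0     A    10       20
1     B     9       18
2     C     7       14
3     D     4        8
4     E     6       12
Taking the sum of column 'late_x2' gives 72.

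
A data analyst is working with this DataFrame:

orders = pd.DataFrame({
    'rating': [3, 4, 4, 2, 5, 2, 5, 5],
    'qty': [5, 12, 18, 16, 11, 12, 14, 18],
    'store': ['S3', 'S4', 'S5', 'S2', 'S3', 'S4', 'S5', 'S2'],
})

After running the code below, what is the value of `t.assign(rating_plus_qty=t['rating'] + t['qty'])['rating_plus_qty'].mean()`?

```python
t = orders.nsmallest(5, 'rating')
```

15.6

take 5 rows with smallest rating:
   rating  qty store
3       2   16    S2
5       2   12    S4
0       3    5    S3
1       4   12    S4
2       4   18    S5
add column rating_plus_qty = t['rating'] + t['qty']:
   rating  qty store  rating_plus_qty
3       2   16    S2               18
5       2   12    S4               14
0       3    5    S3                8
1       4   12    S4               16
2       4   18    S5               22
mean of column 'rating_plus_qty' → 15.6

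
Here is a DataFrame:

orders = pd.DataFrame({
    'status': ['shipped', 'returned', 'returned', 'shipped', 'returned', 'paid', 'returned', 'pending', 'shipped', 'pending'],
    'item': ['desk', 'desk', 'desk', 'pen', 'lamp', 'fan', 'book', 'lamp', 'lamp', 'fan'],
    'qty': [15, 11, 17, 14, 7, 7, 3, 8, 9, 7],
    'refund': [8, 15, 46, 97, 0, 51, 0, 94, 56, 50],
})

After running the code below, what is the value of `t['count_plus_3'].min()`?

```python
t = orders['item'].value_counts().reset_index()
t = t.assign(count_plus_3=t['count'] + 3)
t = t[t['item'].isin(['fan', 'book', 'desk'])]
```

value_counts of item:
item
desk    3
lamp    3
fan     2
pen     1
book    1
Name: count, dtype: int64
reset_index():
   item  count
0  desk      3
1  lamp      3
2   fan      2
3   pen      1
4  book      1
add column count_plus_3 = t['count'] + 3:
   item  count  count_plus_3
0  desk      3             6
1  lamp      3             6
2   fan      2             5
3   pen      1             4
4  book      1             4
filter rows where item in ['fan', 'book', 'desk']:
   item  count  count_plus_3
0  desk      3             6
2   fan      2             5
4  book      1             4
So min() = 4.

4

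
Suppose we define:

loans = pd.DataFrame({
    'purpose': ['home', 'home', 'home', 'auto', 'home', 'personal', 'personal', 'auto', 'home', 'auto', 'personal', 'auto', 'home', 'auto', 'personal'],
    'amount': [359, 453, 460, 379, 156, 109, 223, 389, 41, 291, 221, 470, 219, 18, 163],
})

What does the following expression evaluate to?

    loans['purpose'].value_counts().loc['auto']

5

value_counts of purpose:
purpose
home        6
auto        5
personal    4
Name: count, dtype: int64
So loc['auto'] = 5.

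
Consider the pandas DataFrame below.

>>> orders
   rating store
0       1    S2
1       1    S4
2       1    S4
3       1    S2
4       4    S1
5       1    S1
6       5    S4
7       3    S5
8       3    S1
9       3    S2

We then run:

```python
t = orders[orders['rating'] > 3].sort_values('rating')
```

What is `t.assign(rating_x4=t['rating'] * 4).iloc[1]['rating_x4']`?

20

filter rows where rating > 3:
   rating store
4       4    S1
6       5    S4
sort by rating:
   rating store
4       4    S1
6       5    S4
add column rating_x4 = t['rating'] * 4:
   rating store  rating_x4
4       4    S1         16
6       5    S4         20
Taking the value at position 1, column 'rating_x4' gives 20.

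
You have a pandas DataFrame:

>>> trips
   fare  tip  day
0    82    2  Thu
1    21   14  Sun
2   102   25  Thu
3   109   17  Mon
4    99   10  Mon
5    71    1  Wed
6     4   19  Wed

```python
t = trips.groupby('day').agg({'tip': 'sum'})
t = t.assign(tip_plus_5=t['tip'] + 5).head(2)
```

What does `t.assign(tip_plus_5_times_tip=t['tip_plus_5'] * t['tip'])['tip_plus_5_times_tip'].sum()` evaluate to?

group by day, sum of tip:
     tip
day     
Mon   27
Sun   14
Thu   27
Wed   20
add column tip_plus_5 = t['tip'] + 5:
     tip  tip_plus_5
day                 
Mon   27          32
Sun   14          19
Thu   27          32
Wed   20          25
take first 2 rows:
     tip  tip_plus_5
day                 
Mon   27          32
Sun   14          19
add column tip_plus_5_times_tip = t['tip_plus_5'] * t['tip']:
     tip  tip_plus_5  tip_plus_5_times_tip
day                                       
Mon   27          32                   864
Sun   14          19                   266
sum of column 'tip_plus_5_times_tip' → 1130

1130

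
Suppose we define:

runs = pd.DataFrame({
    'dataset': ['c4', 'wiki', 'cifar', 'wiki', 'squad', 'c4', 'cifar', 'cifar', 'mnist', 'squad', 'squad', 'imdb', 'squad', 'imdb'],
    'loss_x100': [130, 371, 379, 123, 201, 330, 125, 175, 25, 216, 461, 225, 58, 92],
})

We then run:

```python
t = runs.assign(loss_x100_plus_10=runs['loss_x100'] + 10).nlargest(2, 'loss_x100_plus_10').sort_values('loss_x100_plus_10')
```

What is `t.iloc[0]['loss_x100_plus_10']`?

add column loss_x100_plus_10 = runs['loss_x100'] + 10:
   dataset  loss_x100  loss_x100_plus_10
0       c4        130                140
1     wiki        371                381
2    cifar        379                389
3     wiki        123                133
4    squad        201                211
5       c4        330                340
6    cifar        125                135
7    cifar        175                185
8    mnist         25                 35
9    squad        216                226
10   squad        461                471
11    imdb        225                235
12   squad         58                 68
13    imdb         92                102
take 2 rows with largest loss_x100_plus_10:
   dataset  loss_x100  loss_x100_plus_10
10   squad        461                471
2    cifar        379                389
sort by loss_x100_plus_10:
   dataset  loss_x100  loss_x100_plus_10
2    cifar        379                389
10   squad        461                471
Finally, value at position 0, column 'loss_x100_plus_10' = 389.

389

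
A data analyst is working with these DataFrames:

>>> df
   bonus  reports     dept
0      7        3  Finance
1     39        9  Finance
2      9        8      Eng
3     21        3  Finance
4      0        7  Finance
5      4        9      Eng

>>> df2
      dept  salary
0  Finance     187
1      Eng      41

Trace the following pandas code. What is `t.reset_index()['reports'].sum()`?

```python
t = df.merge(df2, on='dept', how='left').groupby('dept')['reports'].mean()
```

14.0

merge on 'dept' (how='left') → 6 rows:
   bonus  reports     dept  salary
0      7        3  Finance     187
1     39        9  Finance     187
2      9        8      Eng      41
3     21        3  Finance     187
4      0        7  Finance     187
5      4        9      Eng      41
group by dept, mean of reports:
dept
Eng        8.5
Finance    5.5
Name: reports, dtype: float64
reset_index():
      dept  reports
0      Eng      8.5
1  Finance      5.5
sum of column 'reports' → 14.0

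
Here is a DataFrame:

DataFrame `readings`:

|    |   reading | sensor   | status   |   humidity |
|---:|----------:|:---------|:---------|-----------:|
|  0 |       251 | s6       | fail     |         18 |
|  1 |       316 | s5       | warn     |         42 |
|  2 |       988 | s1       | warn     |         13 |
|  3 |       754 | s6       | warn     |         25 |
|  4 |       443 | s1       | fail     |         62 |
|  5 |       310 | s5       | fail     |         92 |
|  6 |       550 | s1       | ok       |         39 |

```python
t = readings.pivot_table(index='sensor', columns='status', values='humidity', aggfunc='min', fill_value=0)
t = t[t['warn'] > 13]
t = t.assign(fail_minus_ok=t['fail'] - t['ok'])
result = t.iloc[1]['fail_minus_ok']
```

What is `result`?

18

pivot: rows=sensor, cols=status, min(humidity):
status  fail  ok  warn
sensor                
s1        62  39    13
s5        92   0    42
s6        18   0    25
filter rows where warn > 13:
status  fail  ok  warn
sensor                
s5        92   0    42
s6        18   0    25
add column fail_minus_ok = t['fail'] - t['ok']:
status  fail  ok  warn  fail_minus_ok
sensor                               
s5        92   0    42             92
s6        18   0    25             18
value at position 1, column 'fail_minus_ok' → 18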